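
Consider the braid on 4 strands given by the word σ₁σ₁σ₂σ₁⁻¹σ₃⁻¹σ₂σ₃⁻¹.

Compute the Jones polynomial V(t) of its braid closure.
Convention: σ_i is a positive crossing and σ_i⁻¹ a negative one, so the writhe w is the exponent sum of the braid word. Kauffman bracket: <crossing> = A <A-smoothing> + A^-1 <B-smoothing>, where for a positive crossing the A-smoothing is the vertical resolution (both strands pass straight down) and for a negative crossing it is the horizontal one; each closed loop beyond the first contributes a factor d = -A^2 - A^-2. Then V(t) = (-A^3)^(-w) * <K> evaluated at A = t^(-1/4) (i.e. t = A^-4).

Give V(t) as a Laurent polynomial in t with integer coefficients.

t^4 - t^3 + t^2 - 2*t + 2 - t^-1 + t^-2

Derivation:
Braid: s1 s1 s2 s1^-1 s3^-1 s2 s3^-1 on 4 strands, 7 crossings.
Writhe w = (#positive) - (#negative) = 4 - 3 = 1.
Computing the Kauffman bracket via state sum. There are 2^7 = 128 states.
Smooth each crossing (0=||, 1=⌣⌢); contribution A^(Σ sign_k(1-2s_k)) * d^(L-1).
Tabulate the states by total A-exponent and number of loops L (A-exp: L × count):
  A^7: L=3 ×1
  A^5: L=2 ×4, L=4 ×3
  A^3: L=1 ×5, L=3 ×15, L=5 ×1
  A^1: L=2 ×27, L=4 ×8
  A^-1: L=1 ×14, L=3 ×20, L=5 ×1
  A^-3: L=2 ×17, L=4 ×4
  A^-5: L=3 ×7
  A^-7: L=4 ×1
Each group contributes A^e * Σ count * d^(L-1):
Powers of d = -A^2 - A^-2: d^2 = A^4 + 2 + A^-4; d^3 = -A^6 - 3*A^2 - 3*A^-2 - A^-6; d^4 = A^8 + 4*A^4 + 6 + 4*A^-4 + A^-8.
  A^7 * (d^2) = A^11 + 2*A^7 + A^3
  A^5 * (4*d + 3*d^3) = -3*A^11 - 13*A^7 - 13*A^3 - 3*A^-1
  A^3 * (5 + 15*d^2 + d^4) = A^11 + 19*A^7 + 41*A^3 + 19*A^-1 + A^-5
  A^1 * (27*d + 8*d^3) = -8*A^7 - 51*A^3 - 51*A^-1 - 8*A^-5
  A^-1 * (14 + 20*d^2 + d^4) = A^7 + 24*A^3 + 60*A^-1 + 24*A^-5 + A^-9
  A^-3 * (17*d + 4*d^3) = -4*A^3 - 29*A^-1 - 29*A^-5 - 4*A^-9
  A^-5 * (7*d^2) = 7*A^-1 + 14*A^-5 + 7*A^-9
  A^-7 * (d^3) = -A^-1 - 3*A^-5 - 3*A^-9 - A^-13
Summing the groups: <K> = -A^11 + A^7 - 2*A^3 + 2*A^-1 - A^-5 + A^-9 - A^-13
Normalise by the writhe: (-A^3)^(-w) = (-A^3)^(-1) = -A^-3, so f(A) = -A^-3 * <K> = A^8 - A^4 + 2 - 2*A^-4 + A^-8 - A^-12 + A^-16.
Substitute A = t^(-1/4), i.e. A^e → t^(-e/4): V(t) = t^4 - t^3 + t^2 - 2*t + 2 - t^-1 + t^-2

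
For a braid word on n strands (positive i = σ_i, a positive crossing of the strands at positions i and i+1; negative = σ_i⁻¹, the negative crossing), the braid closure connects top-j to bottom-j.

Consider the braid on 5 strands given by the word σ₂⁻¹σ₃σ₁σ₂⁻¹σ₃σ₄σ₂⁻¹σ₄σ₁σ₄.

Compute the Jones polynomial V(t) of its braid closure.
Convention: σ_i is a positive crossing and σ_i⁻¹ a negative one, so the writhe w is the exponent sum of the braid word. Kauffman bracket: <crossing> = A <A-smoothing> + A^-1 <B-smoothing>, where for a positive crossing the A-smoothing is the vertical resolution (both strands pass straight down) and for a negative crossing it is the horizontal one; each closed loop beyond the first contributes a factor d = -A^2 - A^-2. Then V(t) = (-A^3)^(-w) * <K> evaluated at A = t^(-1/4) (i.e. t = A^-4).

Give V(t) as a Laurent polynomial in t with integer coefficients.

Braid: s2^-1 s3 s1 s2^-1 s3 s4 s2^-1 s4 s1 s4 on 5 strands, 10 crossings.
Writhe w = (#positive) - (#negative) = 7 - 3 = 4.
State-sum expansion of <K>. There are 2^10 = 1024 states.
Smooth each crossing (0=||, 1=⌣⌢); contribution A^(Σ sign_k(1-2s_k)) * d^(L-1).
Tabulate the states by total A-exponent and number of loops L (A-exp: L × count):
  A^10: L=6 ×1
  A^8: L=5 ×10
  A^6: L=4 ×42, L=6 ×3
  A^4: L=3 ×95, L=5 ×24, L=7 ×1
  A^2: L=2 ×117, L=4 ×86, L=6 ×7
  A^0: L=1 ×63, L=3 ×157, L=5 ×32
  A^-2: L=2 ×120, L=4 ×87, L=6 ×3
  A^-4: L=3 ×99, L=5 ×21
  A^-6: L=4 ×43, L=6 ×2
  A^-8: L=5 ×10
  A^-10: L=6 ×1
Each group contributes A^e * Σ count * d^(L-1):
Powers of d = -A^2 - A^-2: d^2 = A^4 + 2 + A^-4; d^3 = -A^6 - 3*A^2 - 3*A^-2 - A^-6; d^4 = A^8 + 4*A^4 + 6 + 4*A^-4 + A^-8; d^5 = -A^10 - 5*A^6 - 10*A^2 - 10*A^-2 - 5*A^-6 - A^-10; d^6 = A^12 + 6*A^8 + 15*A^4 + 20 + 15*A^-4 + 6*A^-8 + A^-12.
  A^10 * (d^5) = -A^20 - 5*A^16 - 10*A^12 - 10*A^8 - 5*A^4 - 1
  A^8 * (10*d^4) = 10*A^16 + 40*A^12 + 60*A^8 + 40*A^4 + 10
  A^6 * (42*d^3 + 3*d^5) = -3*A^16 - 57*A^12 - 156*A^8 - 156*A^4 - 57 - 3*A^-4
  A^4 * (95*d^2 + 24*d^4 + d^6) = A^16 + 30*A^12 + 206*A^8 + 354*A^4 + 206 + 30*A^-4 + A^-8
  A^2 * (117*d + 86*d^3 + 7*d^5) = -7*A^12 - 121*A^8 - 445*A^4 - 445 - 121*A^-4 - 7*A^-8
  A^0 * (63 + 157*d^2 + 32*d^4) = 32*A^8 + 285*A^4 + 569 + 285*A^-4 + 32*A^-8
  A^-2 * (120*d + 87*d^3 + 3*d^5) = -3*A^8 - 102*A^4 - 411 - 411*A^-4 - 102*A^-8 - 3*A^-12
  A^-4 * (99*d^2 + 21*d^4) = 21*A^4 + 183 + 324*A^-4 + 183*A^-8 + 21*A^-12
  A^-6 * (43*d^3 + 2*d^5) = -2*A^4 - 53 - 149*A^-4 - 149*A^-8 - 53*A^-12 - 2*A^-16
  A^-8 * (10*d^4) = 10 + 40*A^-4 + 60*A^-8 + 40*A^-12 + 10*A^-16
  A^-10 * (d^5) = -1 - 5*A^-4 - 10*A^-8 - 10*A^-12 - 5*A^-16 - A^-20
Summing the groups: <K> = -A^20 + 3*A^16 - 4*A^12 + 8*A^8 - 10*A^4 + 10 - 10*A^-4 + 8*A^-8 - 5*A^-12 + 3*A^-16 - A^-20
Normalise by the writhe: (-A^3)^(-w) = (-A^3)^(-4) = A^-12, so f(A) = A^-12 * <K> = -A^8 + 3*A^4 - 4 + 8*A^-4 - 10*A^-8 + 10*A^-12 - 10*A^-16 + 8*A^-20 - 5*A^-24 + 3*A^-28 - A^-32.
Substitute A = t^(-1/4), i.e. A^e → t^(-e/4): V(t) = -t^8 + 3*t^7 - 5*t^6 + 8*t^5 - 10*t^4 + 10*t^3 - 10*t^2 + 8*t - 4 + 3*t^-1 - t^-2

Answer: -t^8 + 3*t^7 - 5*t^6 + 8*t^5 - 10*t^4 + 10*t^3 - 10*t^2 + 8*t - 4 + 3*t^-1 - t^-2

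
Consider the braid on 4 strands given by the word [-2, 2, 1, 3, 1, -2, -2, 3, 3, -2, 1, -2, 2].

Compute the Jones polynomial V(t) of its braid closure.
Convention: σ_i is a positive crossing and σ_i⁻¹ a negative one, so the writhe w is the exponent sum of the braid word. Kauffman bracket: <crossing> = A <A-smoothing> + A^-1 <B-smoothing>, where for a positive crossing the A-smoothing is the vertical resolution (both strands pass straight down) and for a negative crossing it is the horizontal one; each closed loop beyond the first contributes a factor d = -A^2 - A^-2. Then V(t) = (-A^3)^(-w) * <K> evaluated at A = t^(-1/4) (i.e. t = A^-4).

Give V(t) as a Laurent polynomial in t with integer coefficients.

t^7 - 3*t^6 + 4*t^5 - 6*t^4 + 7*t^3 - 6*t^2 + 6*t - 3 + 2*t^-1 - t^-2

Derivation:
The presented braid s2^-1 s2 s1 s3 s1 s2^-1 s2^-1 s3 s3 s2^-1 s1 s2^-1 s2 on 4 strands reduces by inverse Markov moves (closure unchanged at each step):
  Deconjugate: the word is γ·β·γ⁻¹ with γ = s2^-1 s2 (prefix) and γ⁻¹ = s2^-1 s2 (suffix); strip both.
Reduced to β = s1 s3 s1 s2^-1 s2^-1 s3 s3 s2^-1 s1 on 4 strands, 9 crossings.
Compute on β:
Braid: s1 s3 s1 s2^-1 s2^-1 s3 s3 s2^-1 s1 on 4 strands, 9 crossings.
Writhe w = (#positive) - (#negative) = 6 - 3 = 3.
Computing the Kauffman bracket via state sum. There are 2^9 = 512 states.
For each crossing: s=0 is the vertical smoothing, s=1 horizontal. Crossing k contributes A^(sign_k * (1 - 2*s_k)); loop factor d = -A^2 - A^-2.
Tabulate the states by total A-exponent and number of loops L (A-exp: L × count):
  A^9: L=5 ×1
  A^7: L=4 ×9
  A^5: L=3 ×32, L=5 ×4
  A^3: L=2 ×55, L=4 ×28, L=6 ×1
  A^1: L=1 ×39, L=3 ×77, L=5 ×10
  A^-1: L=2 ×81, L=4 ×44, L=6 ×1
  A^-3: L=3 ×73, L=5 ×11
  A^-5: L=4 ×35, L=6 ×1
  A^-7: L=5 ×9
  A^-9: L=6 ×1
Each group contributes A^e * Σ count * d^(L-1):
Powers of d = -A^2 - A^-2: d^2 = A^4 + 2 + A^-4; d^3 = -A^6 - 3*A^2 - 3*A^-2 - A^-6; d^4 = A^8 + 4*A^4 + 6 + 4*A^-4 + A^-8; d^5 = -A^10 - 5*A^6 - 10*A^2 - 10*A^-2 - 5*A^-6 - A^-10.
  A^9 * (d^4) = A^17 + 4*A^13 + 6*A^9 + 4*A^5 + A
  A^7 * (9*d^3) = -9*A^13 - 27*A^9 - 27*A^5 - 9*A
  A^5 * (32*d^2 + 4*d^4) = 4*A^13 + 48*A^9 + 88*A^5 + 48*A + 4*A^-3
  A^3 * (55*d + 28*d^3 + d^5) = -A^13 - 33*A^9 - 149*A^5 - 149*A - 33*A^-3 - A^-7
  A^1 * (39 + 77*d^2 + 10*d^4) = 10*A^9 + 117*A^5 + 253*A + 117*A^-3 + 10*A^-7
  A^-1 * (81*d + 44*d^3 + d^5) = -A^9 - 49*A^5 - 223*A - 223*A^-3 - 49*A^-7 - A^-11
  A^-3 * (73*d^2 + 11*d^4) = 11*A^5 + 117*A + 212*A^-3 + 117*A^-7 + 11*A^-11
  A^-5 * (35*d^3 + d^5) = -A^5 - 40*A - 115*A^-3 - 115*A^-7 - 40*A^-11 - A^-15
  A^-7 * (9*d^4) = 9*A + 36*A^-3 + 54*A^-7 + 36*A^-11 + 9*A^-15
  A^-9 * (d^5) = -A - 5*A^-3 - 10*A^-7 - 10*A^-11 - 5*A^-15 - A^-19
Summing the groups: <K> = A^17 - 2*A^13 + 3*A^9 - 6*A^5 + 6*A - 7*A^-3 + 6*A^-7 - 4*A^-11 + 3*A^-15 - A^-19
Normalise by the writhe: (-A^3)^(-w) = (-A^3)^(-3) = -A^-9, so f(A) = -A^-9 * <K> = -A^8 + 2*A^4 - 3 + 6*A^-4 - 6*A^-8 + 7*A^-12 - 6*A^-16 + 4*A^-20 - 3*A^-24 + A^-28.
Substitute A = t^(-1/4), i.e. A^e → t^(-e/4): V(t) = t^7 - 3*t^6 + 4*t^5 - 6*t^4 + 7*t^3 - 6*t^2 + 6*t - 3 + 2*t^-1 - t^-2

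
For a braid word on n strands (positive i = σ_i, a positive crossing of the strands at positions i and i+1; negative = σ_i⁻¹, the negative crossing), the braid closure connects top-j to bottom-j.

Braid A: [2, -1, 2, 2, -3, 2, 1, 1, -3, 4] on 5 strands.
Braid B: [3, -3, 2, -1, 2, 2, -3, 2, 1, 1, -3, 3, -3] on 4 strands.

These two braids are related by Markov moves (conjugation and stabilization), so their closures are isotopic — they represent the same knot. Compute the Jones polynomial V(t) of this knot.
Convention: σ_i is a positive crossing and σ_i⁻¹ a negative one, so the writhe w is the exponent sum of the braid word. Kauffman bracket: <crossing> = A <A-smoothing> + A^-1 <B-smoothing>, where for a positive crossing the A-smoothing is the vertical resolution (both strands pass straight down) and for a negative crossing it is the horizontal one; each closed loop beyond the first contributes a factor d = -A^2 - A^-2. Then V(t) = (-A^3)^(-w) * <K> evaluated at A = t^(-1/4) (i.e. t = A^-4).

t^7 - 2*t^6 + 3*t^5 - 5*t^4 + 5*t^3 - 4*t^2 + 4*t - 2 + t^-1

Derivation:
Markov-equivalent braids have isotopic closures, hence identical knot invariants. Strip the Markov moves from each word to reach a common short braid β, then compute V(t) once on β.
Braid A: s2 s1^-1 s2 s2 s3^-1 s2 s1 s1 s3^-1 s4 on 5 strands reduces by inverse Markov moves (closure unchanged at each step):
  Destabilize: the word has the form β·s4 where s4 occurs only as the final letter (β ∈ B_4); drop it and the last strand → 4 strands.
Reduced to β = s2 s1^-1 s2 s2 s3^-1 s2 s1 s1 s3^-1 on 4 strands, 9 crossings.
Braid B: s3 s3^-1 s2 s1^-1 s2 s2 s3^-1 s2 s1 s1 s3^-1 s3 s3^-1 on 4 strands reduces by inverse Markov moves (closure unchanged at each step):
  Deconjugate: the word is γ·β·γ⁻¹ with γ = s3 s3^-1 (prefix) and γ⁻¹ = s3 s3^-1 (suffix); strip both.
Reduced to β = s2 s1^-1 s2 s2 s3^-1 s2 s1 s1 s3^-1 on 4 strands, 9 crossings.
Both give the same β = s2 s1^-1 s2 s2 s3^-1 s2 s1 s1 s3^-1 on 4 strands, so one state sum suffices:
Braid: s2 s1^-1 s2 s2 s3^-1 s2 s1 s1 s3^-1 on 4 strands, 9 crossings.
Writhe w = (#positive) - (#negative) = 6 - 3 = 3.
Computing the Kauffman bracket via state sum. There are 2^9 = 512 states.
For each crossing: s=0 is the vertical smoothing, s=1 horizontal. Crossing k contributes A^(sign_k * (1 - 2*s_k)); loop factor d = -A^2 - A^-2.
Tabulate the states by total A-exponent and number of loops L (A-exp: L × count):
  A^9: L=3 ×1
  A^7: L=2 ×6, L=4 ×3
  A^5: L=1 ×11, L=3 ×24, L=5 ×1
  A^3: L=2 ×68, L=4 ×16
  A^1: L=1 ×38, L=3 ×85, L=5 ×3
  A^-1: L=2 ×77, L=4 ×49
  A^-3: L=3 ×69, L=5 ×15
  A^-5: L=4 ×34, L=6 ×2
  A^-7: L=5 ×9
  A^-9: L=6 ×1
Each group contributes A^e * Σ count * d^(L-1):
Powers of d = -A^2 - A^-2: d^2 = A^4 + 2 + A^-4; d^3 = -A^6 - 3*A^2 - 3*A^-2 - A^-6; d^4 = A^8 + 4*A^4 + 6 + 4*A^-4 + A^-8; d^5 = -A^10 - 5*A^6 - 10*A^2 - 10*A^-2 - 5*A^-6 - A^-10.
  A^9 * (d^2) = A^13 + 2*A^9 + A^5
  A^7 * (6*d + 3*d^3) = -3*A^13 - 15*A^9 - 15*A^5 - 3*A
  A^5 * (11 + 24*d^2 + d^4) = A^13 + 28*A^9 + 65*A^5 + 28*A + A^-3
  A^3 * (68*d + 16*d^3) = -16*A^9 - 116*A^5 - 116*A - 16*A^-3
  A^1 * (38 + 85*d^2 + 3*d^4) = 3*A^9 + 97*A^5 + 226*A + 97*A^-3 + 3*A^-7
  A^-1 * (77*d + 49*d^3) = -49*A^5 - 224*A - 224*A^-3 - 49*A^-7
  A^-3 * (69*d^2 + 15*d^4) = 15*A^5 + 129*A + 228*A^-3 + 129*A^-7 + 15*A^-11
  A^-5 * (34*d^3 + 2*d^5) = -2*A^5 - 44*A - 122*A^-3 - 122*A^-7 - 44*A^-11 - 2*A^-15
  A^-7 * (9*d^4) = 9*A + 36*A^-3 + 54*A^-7 + 36*A^-11 + 9*A^-15
  A^-9 * (d^5) = -A - 5*A^-3 - 10*A^-7 - 10*A^-11 - 5*A^-15 - A^-19
Summing the groups: <K> = -A^13 + 2*A^9 - 4*A^5 + 4*A - 5*A^-3 + 5*A^-7 - 3*A^-11 + 2*A^-15 - A^-19
Normalise by the writhe: (-A^3)^(-w) = (-A^3)^(-3) = -A^-9, so f(A) = -A^-9 * <K> = A^4 - 2 + 4*A^-4 - 4*A^-8 + 5*A^-12 - 5*A^-16 + 3*A^-20 - 2*A^-24 + A^-28.
Substitute A = t^(-1/4), i.e. A^e → t^(-e/4): V(t) = t^7 - 2*t^6 + 3*t^5 - 5*t^4 + 5*t^3 - 4*t^2 + 4*t - 2 + t^-1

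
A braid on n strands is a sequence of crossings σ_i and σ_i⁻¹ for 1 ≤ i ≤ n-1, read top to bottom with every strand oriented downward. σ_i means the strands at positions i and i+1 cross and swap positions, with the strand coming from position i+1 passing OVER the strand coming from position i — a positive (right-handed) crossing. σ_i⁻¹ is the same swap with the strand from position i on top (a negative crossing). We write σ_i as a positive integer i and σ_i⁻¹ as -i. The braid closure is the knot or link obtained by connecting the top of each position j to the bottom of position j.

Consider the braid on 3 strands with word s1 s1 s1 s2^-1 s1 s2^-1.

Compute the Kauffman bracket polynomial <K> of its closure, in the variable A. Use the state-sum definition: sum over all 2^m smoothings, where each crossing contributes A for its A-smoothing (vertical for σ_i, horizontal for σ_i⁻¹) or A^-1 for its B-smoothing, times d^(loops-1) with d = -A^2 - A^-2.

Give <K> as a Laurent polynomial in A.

Braid: s1 s1 s1 s2^-1 s1 s2^-1 on 3 strands, 6 crossings.
Writhe w = (#positive) - (#negative) = 4 - 2 = 2.
State-sum expansion of <K>. There are 2^6 = 64 states.
Each crossing splits two ways (0=vertical, 1=horizontal). The state's weight is A^(#A-smoothings - #B-smoothings) * d^(loops - 1).
Tabulate the states by total A-exponent and number of loops L (A-exp: L × count):
  A^6: L=3 ×1
  A^4: L=2 ×6
  A^2: L=1 ×11, L=3 ×4
  A^0: L=2 ×19, L=4 ×1
  A^-2: L=3 ×15
  A^-4: L=4 ×6
  A^-6: L=5 ×1
Each group contributes A^e * Σ count * d^(L-1):
Powers of d = -A^2 - A^-2: d^2 = A^4 + 2 + A^-4; d^3 = -A^6 - 3*A^2 - 3*A^-2 - A^-6; d^4 = A^8 + 4*A^4 + 6 + 4*A^-4 + A^-8.
  A^6 * (d^2) = A^10 + 2*A^6 + A^2
  A^4 * (6*d) = -6*A^6 - 6*A^2
  A^2 * (11 + 4*d^2) = 4*A^6 + 19*A^2 + 4*A^-2
  A^0 * (19*d + d^3) = -A^6 - 22*A^2 - 22*A^-2 - A^-6
  A^-2 * (15*d^2) = 15*A^2 + 30*A^-2 + 15*A^-6
  A^-4 * (6*d^3) = -6*A^2 - 18*A^-2 - 18*A^-6 - 6*A^-10
  A^-6 * (d^4) = A^2 + 4*A^-2 + 6*A^-6 + 4*A^-10 + A^-14
Summing the groups: <K> = A^10 - A^6 + 2*A^2 - 2*A^-2 + 2*A^-6 - 2*A^-10 + A^-14

Answer: A^10 - A^6 + 2*A^2 - 2*A^-2 + 2*A^-6 - 2*A^-10 + A^-14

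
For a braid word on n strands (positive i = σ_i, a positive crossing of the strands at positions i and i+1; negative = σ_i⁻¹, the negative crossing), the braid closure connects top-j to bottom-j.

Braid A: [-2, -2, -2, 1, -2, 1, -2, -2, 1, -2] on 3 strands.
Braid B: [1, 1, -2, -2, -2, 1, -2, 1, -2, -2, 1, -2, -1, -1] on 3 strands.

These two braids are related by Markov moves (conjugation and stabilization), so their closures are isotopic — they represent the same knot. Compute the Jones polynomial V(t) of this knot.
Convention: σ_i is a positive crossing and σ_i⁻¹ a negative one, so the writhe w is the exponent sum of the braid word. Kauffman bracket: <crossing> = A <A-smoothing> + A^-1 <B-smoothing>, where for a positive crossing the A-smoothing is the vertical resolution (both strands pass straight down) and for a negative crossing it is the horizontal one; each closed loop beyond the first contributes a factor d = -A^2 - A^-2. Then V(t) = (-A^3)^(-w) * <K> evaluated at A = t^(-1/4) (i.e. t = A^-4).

Markov-equivalent braids have isotopic closures, hence identical knot invariants. Strip the Markov moves from each word to reach a common short braid β, then compute V(t) once on β.
Braid A: s2^-1 s2^-1 s2^-1 s1 s2^-1 s1 s2^-1 s2^-1 s1 s2^-1 on 3 strands has no conjugating prefix/suffix or stabilization to strip; take β = s2^-1 s2^-1 s2^-1 s1 s2^-1 s1 s2^-1 s2^-1 s1 s2^-1.
Braid B: s1 s1 s2^-1 s2^-1 s2^-1 s1 s2^-1 s1 s2^-1 s2^-1 s1 s2^-1 s1^-1 s1^-1 on 3 strands reduces by inverse Markov moves (closure unchanged at each step):
  Deconjugate: the word is γ·β·γ⁻¹ with γ = s1 (prefix) and γ⁻¹ = s1^-1 (suffix); strip both.
  Deconjugate: the word is γ·β·γ⁻¹ with γ = s1 (prefix) and γ⁻¹ = s1^-1 (suffix); strip both.
Reduced to β = s2^-1 s2^-1 s2^-1 s1 s2^-1 s1 s2^-1 s2^-1 s1 s2^-1 on 3 strands, 10 crossings.
Both give the same β = s2^-1 s2^-1 s2^-1 s1 s2^-1 s1 s2^-1 s2^-1 s1 s2^-1 on 3 strands, so one state sum suffices:
Braid: s2^-1 s2^-1 s2^-1 s1 s2^-1 s1 s2^-1 s2^-1 s1 s2^-1 on 3 strands, 10 crossings.
Writhe w = (#positive) - (#negative) = 3 - 7 = -4.
Computing the Kauffman bracket via state sum. There are 2^10 = 1024 states.
Smooth each crossing (0=||, 1=⌣⌢); contribution A^(Σ sign_k(1-2s_k)) * d^(L-1).
Tabulate the states by total A-exponent and number of loops L (A-exp: L × count):
  A^10: L=8 ×1
  A^8: L=7 ×10
  A^6: L=6 ×45
  A^4: L=5 ×119, L=7 ×1
  A^2: L=4 ×202, L=6 ×8
  A^0: L=3 ×224, L=5 ×28
  A^-2: L=2 ×156, L=4 ×53, L=6 ×1
  A^-4: L=1 ×57, L=3 ×59, L=5 ×4
  A^-6: L=2 ×38, L=4 ×7
  A^-8: L=3 ×10
  A^-10: L=4 ×1
Each group contributes A^e * Σ count * d^(L-1):
Powers of d = -A^2 - A^-2: d^2 = A^4 + 2 + A^-4; d^3 = -A^6 - 3*A^2 - 3*A^-2 - A^-6; d^4 = A^8 + 4*A^4 + 6 + 4*A^-4 + A^-8; d^5 = -A^10 - 5*A^6 - 10*A^2 - 10*A^-2 - 5*A^-6 - A^-10; d^6 = A^12 + 6*A^8 + 15*A^4 + 20 + 15*A^-4 + 6*A^-8 + A^-12; d^7 = -A^14 - 7*A^10 - 21*A^6 - 35*A^2 - 35*A^-2 - 21*A^-6 - 7*A^-10 - A^-14.
  A^10 * (d^7) = -A^24 - 7*A^20 - 21*A^16 - 35*A^12 - 35*A^8 - 21*A^4 - 7 - A^-4
  A^8 * (10*d^6) = 10*A^20 + 60*A^16 + 150*A^12 + 200*A^8 + 150*A^4 + 60 + 10*A^-4
  A^6 * (45*d^5) = -45*A^16 - 225*A^12 - 450*A^8 - 450*A^4 - 225 - 45*A^-4
  A^4 * (119*d^4 + d^6) = A^16 + 125*A^12 + 491*A^8 + 734*A^4 + 491 + 125*A^-4 + A^-8
  A^2 * (202*d^3 + 8*d^5) = -8*A^12 - 242*A^8 - 686*A^4 - 686 - 242*A^-4 - 8*A^-8
  A^0 * (224*d^2 + 28*d^4) = 28*A^8 + 336*A^4 + 616 + 336*A^-4 + 28*A^-8
  A^-2 * (156*d + 53*d^3 + d^5) = -A^8 - 58*A^4 - 325 - 325*A^-4 - 58*A^-8 - A^-12
  A^-4 * (57 + 59*d^2 + 4*d^4) = 4*A^4 + 75 + 199*A^-4 + 75*A^-8 + 4*A^-12
  A^-6 * (38*d + 7*d^3) = -7 - 59*A^-4 - 59*A^-8 - 7*A^-12
  A^-8 * (10*d^2) = 10*A^-4 + 20*A^-8 + 10*A^-12
  A^-10 * (d^3) = -A^-4 - 3*A^-8 - 3*A^-12 - A^-16
Summing the groups: <K> = -A^24 + 3*A^20 - 5*A^16 + 7*A^12 - 9*A^8 + 9*A^4 - 8 + 7*A^-4 - 4*A^-8 + 3*A^-12 - A^-16
Normalise by the writhe: (-A^3)^(-w) = (-A^3)^(4) = A^12, so f(A) = A^12 * <K> = -A^36 + 3*A^32 - 5*A^28 + 7*A^24 - 9*A^20 + 9*A^16 - 8*A^12 + 7*A^8 - 4*A^4 + 3 - A^-4.
Substitute A = t^(-1/4), i.e. A^e → t^(-e/4): V(t) = -t + 3 - 4*t^-1 + 7*t^-2 - 8*t^-3 + 9*t^-4 - 9*t^-5 + 7*t^-6 - 5*t^-7 + 3*t^-8 - t^-9

Answer: -t + 3 - 4*t^-1 + 7*t^-2 - 8*t^-3 + 9*t^-4 - 9*t^-5 + 7*t^-6 - 5*t^-7 + 3*t^-8 - t^-9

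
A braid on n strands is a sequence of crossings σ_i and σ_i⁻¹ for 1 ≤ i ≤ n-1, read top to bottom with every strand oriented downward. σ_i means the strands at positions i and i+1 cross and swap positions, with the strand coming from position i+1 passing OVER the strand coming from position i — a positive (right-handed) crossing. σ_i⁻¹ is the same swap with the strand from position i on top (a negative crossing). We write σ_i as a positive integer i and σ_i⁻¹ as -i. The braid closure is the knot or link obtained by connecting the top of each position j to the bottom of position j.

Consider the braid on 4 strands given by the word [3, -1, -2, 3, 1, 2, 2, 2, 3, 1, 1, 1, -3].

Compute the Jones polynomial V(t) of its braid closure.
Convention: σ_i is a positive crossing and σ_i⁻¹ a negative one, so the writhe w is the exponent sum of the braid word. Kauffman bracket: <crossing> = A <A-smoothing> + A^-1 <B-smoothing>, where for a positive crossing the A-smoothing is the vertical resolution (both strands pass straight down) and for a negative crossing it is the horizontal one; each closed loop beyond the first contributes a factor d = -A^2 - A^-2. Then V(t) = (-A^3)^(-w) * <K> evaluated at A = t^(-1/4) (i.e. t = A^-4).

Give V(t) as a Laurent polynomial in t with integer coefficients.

t^10 - 3*t^9 + 4*t^8 - 6*t^7 + 6*t^6 - 5*t^5 + 5*t^4 - 2*t^3 + t^2

Derivation:
The presented braid s3 s1^-1 s2^-1 s3 s1 s2 s2 s2 s3 s1 s1 s1 s3^-1 on 4 strands reduces by inverse Markov moves (closure unchanged at each step):
  Deconjugate: the word is γ·β·γ⁻¹ with γ = s3 s1^-1 (prefix) and γ⁻¹ = s1 s3^-1 (suffix); strip both.
Reduced to β = s2^-1 s3 s1 s2 s2 s2 s3 s1 s1 on 4 strands, 9 crossings.
Compute on β:
Braid: s2^-1 s3 s1 s2 s2 s2 s3 s1 s1 on 4 strands, 9 crossings.
Writhe w = (#positive) - (#negative) = 8 - 1 = 7.
Enumerate smoothing states for the bracket polynomial. There are 2^9 = 512 states.
Smooth each crossing (0=||, 1=⌣⌢); contribution A^(Σ sign_k(1-2s_k)) * d^(L-1).
Tabulate the states by total A-exponent and number of loops L (A-exp: L × count):
  A^9: L=3 ×1
  A^7: L=2 ×5, L=4 ×4
  A^5: L=1 ×6, L=3 ×27, L=5 ×3
  A^3: L=2 ×57, L=4 ×26, L=6 ×1
  A^1: L=1 ×39, L=3 ×77, L=5 ×10
  A^-1: L=2 ×81, L=4 ×44, L=6 ×1
  A^-3: L=3 ×73, L=5 ×11
  A^-5: L=4 ×35, L=6 ×1
  A^-7: L=5 ×9
  A^-9: L=6 ×1
Each group contributes A^e * Σ count * d^(L-1):
Powers of d = -A^2 - A^-2: d^2 = A^4 + 2 + A^-4; d^3 = -A^6 - 3*A^2 - 3*A^-2 - A^-6; d^4 = A^8 + 4*A^4 + 6 + 4*A^-4 + A^-8; d^5 = -A^10 - 5*A^6 - 10*A^2 - 10*A^-2 - 5*A^-6 - A^-10.
  A^9 * (d^2) = A^13 + 2*A^9 + A^5
  A^7 * (5*d + 4*d^3) = -4*A^13 - 17*A^9 - 17*A^5 - 4*A
  A^5 * (6 + 27*d^2 + 3*d^4) = 3*A^13 + 39*A^9 + 78*A^5 + 39*A + 3*A^-3
  A^3 * (57*d + 26*d^3 + d^5) = -A^13 - 31*A^9 - 145*A^5 - 145*A - 31*A^-3 - A^-7
  A^1 * (39 + 77*d^2 + 10*d^4) = 10*A^9 + 117*A^5 + 253*A + 117*A^-3 + 10*A^-7
  A^-1 * (81*d + 44*d^3 + d^5) = -A^9 - 49*A^5 - 223*A - 223*A^-3 - 49*A^-7 - A^-11
  A^-3 * (73*d^2 + 11*d^4) = 11*A^5 + 117*A + 212*A^-3 + 117*A^-7 + 11*A^-11
  A^-5 * (35*d^3 + d^5) = -A^5 - 40*A - 115*A^-3 - 115*A^-7 - 40*A^-11 - A^-15
  A^-7 * (9*d^4) = 9*A + 36*A^-3 + 54*A^-7 + 36*A^-11 + 9*A^-15
  A^-9 * (d^5) = -A - 5*A^-3 - 10*A^-7 - 10*A^-11 - 5*A^-15 - A^-19
Summing the groups: <K> = -A^13 + 2*A^9 - 5*A^5 + 5*A - 6*A^-3 + 6*A^-7 - 4*A^-11 + 3*A^-15 - A^-19
Normalise by the writhe: (-A^3)^(-w) = (-A^3)^(-7) = -A^-21, so f(A) = -A^-21 * <K> = A^-8 - 2*A^-12 + 5*A^-16 - 5*A^-20 + 6*A^-24 - 6*A^-28 + 4*A^-32 - 3*A^-36 + A^-40.
Substitute A = t^(-1/4), i.e. A^e → t^(-e/4): V(t) = t^10 - 3*t^9 + 4*t^8 - 6*t^7 + 6*t^6 - 5*t^5 + 5*t^4 - 2*t^3 + t^2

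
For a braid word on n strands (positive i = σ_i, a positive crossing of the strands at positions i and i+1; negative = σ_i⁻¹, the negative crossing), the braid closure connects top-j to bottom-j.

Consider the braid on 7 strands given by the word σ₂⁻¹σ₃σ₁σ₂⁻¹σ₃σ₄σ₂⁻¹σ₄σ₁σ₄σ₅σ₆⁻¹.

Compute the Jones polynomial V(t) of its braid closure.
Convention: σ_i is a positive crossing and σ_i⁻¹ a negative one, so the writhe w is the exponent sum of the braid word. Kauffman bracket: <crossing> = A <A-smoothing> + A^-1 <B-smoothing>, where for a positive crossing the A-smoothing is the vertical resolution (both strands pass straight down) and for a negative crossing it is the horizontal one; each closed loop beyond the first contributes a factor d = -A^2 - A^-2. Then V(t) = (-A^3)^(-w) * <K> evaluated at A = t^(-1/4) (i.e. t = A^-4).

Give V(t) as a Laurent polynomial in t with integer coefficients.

-t^8 + 3*t^7 - 5*t^6 + 8*t^5 - 10*t^4 + 10*t^3 - 10*t^2 + 8*t - 4 + 3*t^-1 - t^-2

Derivation:
The presented braid s2^-1 s3 s1 s2^-1 s3 s4 s2^-1 s4 s1 s4 s5 s6^-1 on 7 strands reduces by inverse Markov moves (closure unchanged at each step):
  Destabilize: the word has the form β·s6^-1 where s6^-1 occurs only as the final letter (β ∈ B_6); drop it and the last strand → 6 strands.
  Destabilize: the word has the form β·s5 where s5 occurs only as the final letter (β ∈ B_5); drop it and the last strand → 5 strands.
Reduced to β = s2^-1 s3 s1 s2^-1 s3 s4 s2^-1 s4 s1 s4 on 5 strands, 10 crossings.
Compute on β:
Braid: s2^-1 s3 s1 s2^-1 s3 s4 s2^-1 s4 s1 s4 on 5 strands, 10 crossings.
Writhe w = (#positive) - (#negative) = 7 - 3 = 4.
State-sum expansion of <K>. There are 2^10 = 1024 states.
Smooth each crossing (0=||, 1=⌣⌢); contribution A^(Σ sign_k(1-2s_k)) * d^(L-1).
Tabulate the states by total A-exponent and number of loops L (A-exp: L × count):
  A^10: L=6 ×1
  A^8: L=5 ×10
  A^6: L=4 ×42, L=6 ×3
  A^4: L=3 ×95, L=5 ×24, L=7 ×1
  A^2: L=2 ×117, L=4 ×86, L=6 ×7
  A^0: L=1 ×63, L=3 ×157, L=5 ×32
  A^-2: L=2 ×120, L=4 ×87, L=6 ×3
  A^-4: L=3 ×99, L=5 ×21
  A^-6: L=4 ×43, L=6 ×2
  A^-8: L=5 ×10
  A^-10: L=6 ×1
Each group contributes A^e * Σ count * d^(L-1):
Powers of d = -A^2 - A^-2: d^2 = A^4 + 2 + A^-4; d^3 = -A^6 - 3*A^2 - 3*A^-2 - A^-6; d^4 = A^8 + 4*A^4 + 6 + 4*A^-4 + A^-8; d^5 = -A^10 - 5*A^6 - 10*A^2 - 10*A^-2 - 5*A^-6 - A^-10; d^6 = A^12 + 6*A^8 + 15*A^4 + 20 + 15*A^-4 + 6*A^-8 + A^-12.
  A^10 * (d^5) = -A^20 - 5*A^16 - 10*A^12 - 10*A^8 - 5*A^4 - 1
  A^8 * (10*d^4) = 10*A^16 + 40*A^12 + 60*A^8 + 40*A^4 + 10
  A^6 * (42*d^3 + 3*d^5) = -3*A^16 - 57*A^12 - 156*A^8 - 156*A^4 - 57 - 3*A^-4
  A^4 * (95*d^2 + 24*d^4 + d^6) = A^16 + 30*A^12 + 206*A^8 + 354*A^4 + 206 + 30*A^-4 + A^-8
  A^2 * (117*d + 86*d^3 + 7*d^5) = -7*A^12 - 121*A^8 - 445*A^4 - 445 - 121*A^-4 - 7*A^-8
  A^0 * (63 + 157*d^2 + 32*d^4) = 32*A^8 + 285*A^4 + 569 + 285*A^-4 + 32*A^-8
  A^-2 * (120*d + 87*d^3 + 3*d^5) = -3*A^8 - 102*A^4 - 411 - 411*A^-4 - 102*A^-8 - 3*A^-12
  A^-4 * (99*d^2 + 21*d^4) = 21*A^4 + 183 + 324*A^-4 + 183*A^-8 + 21*A^-12
  A^-6 * (43*d^3 + 2*d^5) = -2*A^4 - 53 - 149*A^-4 - 149*A^-8 - 53*A^-12 - 2*A^-16
  A^-8 * (10*d^4) = 10 + 40*A^-4 + 60*A^-8 + 40*A^-12 + 10*A^-16
  A^-10 * (d^5) = -1 - 5*A^-4 - 10*A^-8 - 10*A^-12 - 5*A^-16 - A^-20
Summing the groups: <K> = -A^20 + 3*A^16 - 4*A^12 + 8*A^8 - 10*A^4 + 10 - 10*A^-4 + 8*A^-8 - 5*A^-12 + 3*A^-16 - A^-20
Normalise by the writhe: (-A^3)^(-w) = (-A^3)^(-4) = A^-12, so f(A) = A^-12 * <K> = -A^8 + 3*A^4 - 4 + 8*A^-4 - 10*A^-8 + 10*A^-12 - 10*A^-16 + 8*A^-20 - 5*A^-24 + 3*A^-28 - A^-32.
Substitute A = t^(-1/4), i.e. A^e → t^(-e/4): V(t) = -t^8 + 3*t^7 - 5*t^6 + 8*t^5 - 10*t^4 + 10*t^3 - 10*t^2 + 8*t - 4 + 3*t^-1 - t^-2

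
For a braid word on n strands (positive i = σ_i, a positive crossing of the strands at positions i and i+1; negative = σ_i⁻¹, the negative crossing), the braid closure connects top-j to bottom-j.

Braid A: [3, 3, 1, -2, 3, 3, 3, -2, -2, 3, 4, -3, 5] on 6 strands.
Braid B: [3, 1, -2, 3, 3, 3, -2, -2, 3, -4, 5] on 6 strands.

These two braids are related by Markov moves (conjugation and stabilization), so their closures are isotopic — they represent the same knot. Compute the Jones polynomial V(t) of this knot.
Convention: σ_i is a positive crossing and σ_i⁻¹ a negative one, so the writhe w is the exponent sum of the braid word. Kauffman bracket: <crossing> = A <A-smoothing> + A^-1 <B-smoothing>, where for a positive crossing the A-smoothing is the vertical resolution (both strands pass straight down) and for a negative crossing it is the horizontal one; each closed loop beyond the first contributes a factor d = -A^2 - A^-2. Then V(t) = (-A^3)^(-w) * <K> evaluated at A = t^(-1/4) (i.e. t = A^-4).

-t^6 + 2*t^5 - 4*t^4 + 5*t^3 - 4*t^2 + 5*t - 3 + 2*t^-1 - t^-2

Derivation:
Markov-equivalent braids have isotopic closures, hence identical knot invariants. Strip the Markov moves from each word to reach a common short braid β, then compute V(t) once on β.
Braid A: s3 s3 s1 s2^-1 s3 s3 s3 s2^-1 s2^-1 s3 s4 s3^-1 s5 on 6 strands reduces by inverse Markov moves (closure unchanged at each step):
  Destabilize: the word has the form β·s5 where s5 occurs only as the final letter (β ∈ B_5); drop it and the last strand → 5 strands.
  Deconjugate: the word is γ·β·γ⁻¹ with γ = s3 (prefix) and γ⁻¹ = s3^-1 (suffix); strip both.
  Destabilize: the word has the form β·s4 where s4 occurs only as the final letter (β ∈ B_4); drop it and the last strand → 4 strands.
Reduced to β = s3 s1 s2^-1 s3 s3 s3 s2^-1 s2^-1 s3 on 4 strands, 9 crossings.
Braid B: s3 s1 s2^-1 s3 s3 s3 s2^-1 s2^-1 s3 s4^-1 s5 on 6 strands reduces by inverse Markov moves (closure unchanged at each step):
  Destabilize: the word has the form β·s5 where s5 occurs only as the final letter (β ∈ B_5); drop it and the last strand → 5 strands.
  Destabilize: the word has the form β·s4^-1 where s4^-1 occurs only as the final letter (β ∈ B_4); drop it and the last strand → 4 strands.
Reduced to β = s3 s1 s2^-1 s3 s3 s3 s2^-1 s2^-1 s3 on 4 strands, 9 crossings.
Both give the same β = s3 s1 s2^-1 s3 s3 s3 s2^-1 s2^-1 s3 on 4 strands, so one state sum suffices:
Braid: s3 s1 s2^-1 s3 s3 s3 s2^-1 s2^-1 s3 on 4 strands, 9 crossings.
Writhe w = (#positive) - (#negative) = 6 - 3 = 3.
Enumerate smoothing states for the bracket polynomial. There are 2^9 = 512 states.
Each crossing splits two ways (0=vertical, 1=horizontal). The state's weight is A^(#A-smoothings - #B-smoothings) * d^(loops - 1).
Tabulate the states by total A-exponent and number of loops L (A-exp: L × count):
  A^9: L=5 ×1
  A^7: L=4 ×9
  A^5: L=3 ×32, L=5 ×4
  A^3: L=2 ×51, L=4 ×32, L=6 ×1
  A^1: L=1 ×27, L=3 ×81, L=5 ×18
  A^-1: L=2 ×53, L=4 ×67, L=6 ×6
  A^-3: L=3 ×50, L=5 ×33, L=7 ×1
  A^-5: L=4 ×27, L=6 ×9
  A^-7: L=5 ×8, L=7 ×1
  A^-9: L=6 ×1
Each group contributes A^e * Σ count * d^(L-1):
Powers of d = -A^2 - A^-2: d^2 = A^4 + 2 + A^-4; d^3 = -A^6 - 3*A^2 - 3*A^-2 - A^-6; d^4 = A^8 + 4*A^4 + 6 + 4*A^-4 + A^-8; d^5 = -A^10 - 5*A^6 - 10*A^2 - 10*A^-2 - 5*A^-6 - A^-10; d^6 = A^12 + 6*A^8 + 15*A^4 + 20 + 15*A^-4 + 6*A^-8 + A^-12.
  A^9 * (d^4) = A^17 + 4*A^13 + 6*A^9 + 4*A^5 + A
  A^7 * (9*d^3) = -9*A^13 - 27*A^9 - 27*A^5 - 9*A
  A^5 * (32*d^2 + 4*d^4) = 4*A^13 + 48*A^9 + 88*A^5 + 48*A + 4*A^-3
  A^3 * (51*d + 32*d^3 + d^5) = -A^13 - 37*A^9 - 157*A^5 - 157*A - 37*A^-3 - A^-7
  A^1 * (27 + 81*d^2 + 18*d^4) = 18*A^9 + 153*A^5 + 297*A + 153*A^-3 + 18*A^-7
  A^-1 * (53*d + 67*d^3 + 6*d^5) = -6*A^9 - 97*A^5 - 314*A - 314*A^-3 - 97*A^-7 - 6*A^-11
  A^-3 * (50*d^2 + 33*d^4 + d^6) = A^9 + 39*A^5 + 197*A + 318*A^-3 + 197*A^-7 + 39*A^-11 + A^-15
  A^-5 * (27*d^3 + 9*d^5) = -9*A^5 - 72*A - 171*A^-3 - 171*A^-7 - 72*A^-11 - 9*A^-15
  A^-7 * (8*d^4 + d^6) = A^5 + 14*A + 47*A^-3 + 68*A^-7 + 47*A^-11 + 14*A^-15 + A^-19
  A^-9 * (d^5) = -A - 5*A^-3 - 10*A^-7 - 10*A^-11 - 5*A^-15 - A^-19
Summing the groups: <K> = A^17 - 2*A^13 + 3*A^9 - 5*A^5 + 4*A - 5*A^-3 + 4*A^-7 - 2*A^-11 + A^-15
Normalise by the writhe: (-A^3)^(-w) = (-A^3)^(-3) = -A^-9, so f(A) = -A^-9 * <K> = -A^8 + 2*A^4 - 3 + 5*A^-4 - 4*A^-8 + 5*A^-12 - 4*A^-16 + 2*A^-20 - A^-24.
Substitute A = t^(-1/4), i.e. A^e → t^(-e/4): V(t) = -t^6 + 2*t^5 - 4*t^4 + 5*t^3 - 4*t^2 + 5*t - 3 + 2*t^-1 - t^-2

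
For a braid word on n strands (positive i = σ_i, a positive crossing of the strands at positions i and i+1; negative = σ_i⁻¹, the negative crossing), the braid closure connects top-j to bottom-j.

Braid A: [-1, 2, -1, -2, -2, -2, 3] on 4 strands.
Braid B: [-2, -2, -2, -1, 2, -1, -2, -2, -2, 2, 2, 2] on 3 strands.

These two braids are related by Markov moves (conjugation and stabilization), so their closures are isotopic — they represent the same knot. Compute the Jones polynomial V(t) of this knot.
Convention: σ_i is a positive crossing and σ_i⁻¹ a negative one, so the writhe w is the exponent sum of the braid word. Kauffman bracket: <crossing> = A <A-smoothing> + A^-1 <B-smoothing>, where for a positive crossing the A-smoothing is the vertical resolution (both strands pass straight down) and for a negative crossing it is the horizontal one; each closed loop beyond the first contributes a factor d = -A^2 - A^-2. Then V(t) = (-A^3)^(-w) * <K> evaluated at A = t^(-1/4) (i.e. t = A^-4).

Markov-equivalent braids have isotopic closures, hence identical knot invariants. Strip the Markov moves from each word to reach a common short braid β, then compute V(t) once on β.
Braid A: s1^-1 s2 s1^-1 s2^-1 s2^-1 s2^-1 s3 on 4 strands reduces by inverse Markov moves (closure unchanged at each step):
  Destabilize: the word has the form β·s3 where s3 occurs only as the final letter (β ∈ B_3); drop it and the last strand → 3 strands.
Reduced to β = s1^-1 s2 s1^-1 s2^-1 s2^-1 s2^-1 on 3 strands, 6 crossings.
Braid B: s2^-1 s2^-1 s2^-1 s1^-1 s2 s1^-1 s2^-1 s2^-1 s2^-1 s2 s2 s2 on 3 strands reduces by inverse Markov moves (closure unchanged at each step):
  Deconjugate: the word is γ·β·γ⁻¹ with γ = s2^-1 s2^-1 (prefix) and γ⁻¹ = s2 s2 (suffix); strip both.
  Deconjugate: the word is γ·β·γ⁻¹ with γ = s2^-1 (prefix) and γ⁻¹ = s2 (suffix); strip both.
Reduced to β = s1^-1 s2 s1^-1 s2^-1 s2^-1 s2^-1 on 3 strands, 6 crossings.
Both give the same β = s1^-1 s2 s1^-1 s2^-1 s2^-1 s2^-1 on 3 strands, so one state sum suffices:
Braid: s1^-1 s2 s1^-1 s2^-1 s2^-1 s2^-1 on 3 strands, 6 crossings.
Writhe w = (#positive) - (#negative) = 1 - 5 = -4.
Enumerate smoothing states for the bracket polynomial. There are 2^6 = 64 states.
Smooth each crossing (0=||, 1=⌣⌢); contribution A^(Σ sign_k(1-2s_k)) * d^(L-1).
Tabulate the states by total A-exponent and number of loops L (A-exp: L × count):
  A^6: L=4 ×1
  A^4: L=3 ×6
  A^2: L=2 ×12, L=4 ×3
  A^0: L=1 ×9, L=3 ×10, L=5 ×1
  A^-2: L=2 ×12, L=4 ×3
  A^-4: L=1 ×2, L=3 ×4
  A^-6: L=2 ×1
Each group contributes A^e * Σ count * d^(L-1):
Powers of d = -A^2 - A^-2: d^2 = A^4 + 2 + A^-4; d^3 = -A^6 - 3*A^2 - 3*A^-2 - A^-6; d^4 = A^8 + 4*A^4 + 6 + 4*A^-4 + A^-8.
  A^6 * (d^3) = -A^12 - 3*A^8 - 3*A^4 - 1
  A^4 * (6*d^2) = 6*A^8 + 12*A^4 + 6
  A^2 * (12*d + 3*d^3) = -3*A^8 - 21*A^4 - 21 - 3*A^-4
  A^0 * (9 + 10*d^2 + d^4) = A^8 + 14*A^4 + 35 + 14*A^-4 + A^-8
  A^-2 * (12*d + 3*d^3) = -3*A^4 - 21 - 21*A^-4 - 3*A^-8
  A^-4 * (2 + 4*d^2) = 4 + 10*A^-4 + 4*A^-8
  A^-6 * (d) = -A^-4 - A^-8
Summing the groups: <K> = -A^12 + A^8 - A^4 + 2 - A^-4 + A^-8
Normalise by the writhe: (-A^3)^(-w) = (-A^3)^(4) = A^12, so f(A) = A^12 * <K> = -A^24 + A^20 - A^16 + 2*A^12 - A^8 + A^4.
Substitute A = t^(-1/4), i.e. A^e → t^(-e/4): V(t) = t^-1 - t^-2 + 2*t^-3 - t^-4 + t^-5 - t^-6

Answer: t^-1 - t^-2 + 2*t^-3 - t^-4 + t^-5 - t^-6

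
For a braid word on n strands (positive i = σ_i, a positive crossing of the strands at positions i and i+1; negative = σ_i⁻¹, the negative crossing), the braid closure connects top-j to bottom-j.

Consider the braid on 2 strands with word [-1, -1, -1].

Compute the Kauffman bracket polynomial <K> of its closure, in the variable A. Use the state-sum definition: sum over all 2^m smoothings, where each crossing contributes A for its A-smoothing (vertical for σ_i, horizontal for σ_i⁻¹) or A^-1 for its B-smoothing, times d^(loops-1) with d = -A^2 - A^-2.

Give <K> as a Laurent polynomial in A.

A^7 - A^3 - A^-5

Derivation:
Braid: s1^-1 s1^-1 s1^-1 on 2 strands, 3 crossings.
Writhe w = (#positive) - (#negative) = 0 - 3 = -3.
Computing the Kauffman bracket via state sum. There are 2^3 = 8 states.
For each crossing: s=0 is the vertical smoothing, s=1 horizontal. Crossing k contributes A^(sign_k * (1 - 2*s_k)); loop factor d = -A^2 - A^-2.
  state 000: A-exp=-3, loops=2, term = A^-3 * d^1
  state 001: A-exp=-1, loops=1, term = A^-1 * d^0
  state 010: A-exp=-1, loops=1, term = A^-1 * d^0
  state 011: A-exp=+1, loops=2, term = A^1 * d^1
  state 100: A-exp=-1, loops=1, term = A^-1 * d^0
  state 101: A-exp=+1, loops=2, term = A^1 * d^1
  state 110: A-exp=+1, loops=2, term = A^1 * d^1
  state 111: A-exp=+3, loops=3, term = A^3 * d^2
Collect the terms by A-exponent (count of states per loop number):
Powers of d = -A^2 - A^-2: d^2 = A^4 + 2 + A^-4.
  A^3 * (d^2) = A^7 + 2*A^3 + A^-1
  A^1 * (3*d) = -3*A^3 - 3*A^-1
  A^-1 * (3) = 3*A^-1
  A^-3 * (d) = -A^-1 - A^-5
Summing the groups: <K> = A^7 - A^3 - A^-5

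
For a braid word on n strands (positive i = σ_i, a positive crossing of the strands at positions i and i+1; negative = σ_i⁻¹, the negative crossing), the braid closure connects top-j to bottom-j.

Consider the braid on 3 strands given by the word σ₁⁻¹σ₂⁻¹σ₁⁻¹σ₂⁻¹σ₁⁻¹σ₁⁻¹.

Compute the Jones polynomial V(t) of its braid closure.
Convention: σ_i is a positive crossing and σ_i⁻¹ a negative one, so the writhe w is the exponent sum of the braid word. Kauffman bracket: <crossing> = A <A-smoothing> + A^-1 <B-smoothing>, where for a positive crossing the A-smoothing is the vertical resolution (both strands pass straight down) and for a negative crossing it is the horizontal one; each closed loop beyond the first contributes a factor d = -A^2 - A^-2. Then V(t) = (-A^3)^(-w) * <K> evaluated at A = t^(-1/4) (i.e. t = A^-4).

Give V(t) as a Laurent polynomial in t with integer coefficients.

t^-2 + t^-4 - t^-5 + t^-6 - t^-7

Derivation:
Braid: s1^-1 s2^-1 s1^-1 s2^-1 s1^-1 s1^-1 on 3 strands, 6 crossings.
Writhe w = (#positive) - (#negative) = 0 - 6 = -6.
Computing the Kauffman bracket via state sum. There are 2^6 = 64 states.
Smooth each crossing (0=||, 1=⌣⌢); contribution A^(Σ sign_k(1-2s_k)) * d^(L-1).
Tabulate the states by total A-exponent and number of loops L (A-exp: L × count):
  A^6: L=3 ×1
  A^4: L=2 ×3, L=4 ×3
  A^2: L=1 ×3, L=3 ×11, L=5 ×1
  A^0: L=2 ×16, L=4 ×4
  A^-2: L=1 ×8, L=3 ×7
  A^-4: L=2 ×6
  A^-6: L=3 ×1
Each group contributes A^e * Σ count * d^(L-1):
Powers of d = -A^2 - A^-2: d^2 = A^4 + 2 + A^-4; d^3 = -A^6 - 3*A^2 - 3*A^-2 - A^-6; d^4 = A^8 + 4*A^4 + 6 + 4*A^-4 + A^-8.
  A^6 * (d^2) = A^10 + 2*A^6 + A^2
  A^4 * (3*d + 3*d^3) = -3*A^10 - 12*A^6 - 12*A^2 - 3*A^-2
  A^2 * (3 + 11*d^2 + d^4) = A^10 + 15*A^6 + 31*A^2 + 15*A^-2 + A^-6
  A^0 * (16*d + 4*d^3) = -4*A^6 - 28*A^2 - 28*A^-2 - 4*A^-6
  A^-2 * (8 + 7*d^2) = 7*A^2 + 22*A^-2 + 7*A^-6
  A^-4 * (6*d) = -6*A^-2 - 6*A^-6
  A^-6 * (d^2) = A^-2 + 2*A^-6 + A^-10
Summing the groups: <K> = -A^10 + A^6 - A^2 + A^-2 + A^-10
Normalise by the writhe: (-A^3)^(-w) = (-A^3)^(6) = A^18, so f(A) = A^18 * <K> = -A^28 + A^24 - A^20 + A^16 + A^8.
Substitute A = t^(-1/4), i.e. A^e → t^(-e/4): V(t) = t^-2 + t^-4 - t^-5 + t^-6 - t^-7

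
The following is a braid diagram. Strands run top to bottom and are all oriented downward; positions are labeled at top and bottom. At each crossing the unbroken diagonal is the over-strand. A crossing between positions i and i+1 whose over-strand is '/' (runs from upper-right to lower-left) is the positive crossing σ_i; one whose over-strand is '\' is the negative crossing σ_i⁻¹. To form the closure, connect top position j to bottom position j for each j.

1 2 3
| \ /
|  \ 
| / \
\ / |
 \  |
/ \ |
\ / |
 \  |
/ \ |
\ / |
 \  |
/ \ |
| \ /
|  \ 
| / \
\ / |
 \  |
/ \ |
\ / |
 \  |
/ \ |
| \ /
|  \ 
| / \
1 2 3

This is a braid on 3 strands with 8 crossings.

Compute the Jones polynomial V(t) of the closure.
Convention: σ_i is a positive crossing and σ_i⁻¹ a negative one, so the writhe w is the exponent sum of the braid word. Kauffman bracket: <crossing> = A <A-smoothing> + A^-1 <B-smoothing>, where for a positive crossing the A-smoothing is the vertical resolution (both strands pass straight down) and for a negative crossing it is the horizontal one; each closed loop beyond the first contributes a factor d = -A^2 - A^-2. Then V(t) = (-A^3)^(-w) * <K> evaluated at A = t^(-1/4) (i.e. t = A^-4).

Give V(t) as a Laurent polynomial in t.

t^-3 + t^-5 - t^-8

Derivation:
Reading the diagram top to bottom ('/'-over between positions i,i+1 = s_i, '\'-over = s_i^-1): braid word = s2^-1 s1^-1 s1^-1 s1^-1 s2^-1 s1^-1 s1^-1 s2^-1.
Braid: s2^-1 s1^-1 s1^-1 s1^-1 s2^-1 s1^-1 s1^-1 s2^-1 on 3 strands, 8 crossings.
Writhe w = (#positive) - (#negative) = 0 - 8 = -8.
State-sum expansion of <K>. There are 2^8 = 256 states.
Each crossing splits two ways (0=vertical, 1=horizontal). The state's weight is A^(#A-smoothings - #B-smoothings) * d^(loops - 1).
Tabulate the states by total A-exponent and number of loops L (A-exp: L × count):
  A^8: L=5 ×1
  A^6: L=4 ×7, L=6 ×1
  A^4: L=3 ×19, L=5 ×9
  A^2: L=2 ×24, L=4 ×31, L=6 ×1
  A^0: L=1 ×12, L=3 ×53, L=5 ×5
  A^-2: L=2 ×45, L=4 ×11
  A^-4: L=1 ×15, L=3 ×13
  A^-6: L=2 ×8
  A^-8: L=3 ×1
Each group contributes A^e * Σ count * d^(L-1):
Powers of d = -A^2 - A^-2: d^2 = A^4 + 2 + A^-4; d^3 = -A^6 - 3*A^2 - 3*A^-2 - A^-6; d^4 = A^8 + 4*A^4 + 6 + 4*A^-4 + A^-8; d^5 = -A^10 - 5*A^6 - 10*A^2 - 10*A^-2 - 5*A^-6 - A^-10.
  A^8 * (d^4) = A^16 + 4*A^12 + 6*A^8 + 4*A^4 + 1
  A^6 * (7*d^3 + d^5) = -A^16 - 12*A^12 - 31*A^8 - 31*A^4 - 12 - A^-4
  A^4 * (19*d^2 + 9*d^4) = 9*A^12 + 55*A^8 + 92*A^4 + 55 + 9*A^-4
  A^2 * (24*d + 31*d^3 + d^5) = -A^12 - 36*A^8 - 127*A^4 - 127 - 36*A^-4 - A^-8
  A^0 * (12 + 53*d^2 + 5*d^4) = 5*A^8 + 73*A^4 + 148 + 73*A^-4 + 5*A^-8
  A^-2 * (45*d + 11*d^3) = -11*A^4 - 78 - 78*A^-4 - 11*A^-8
  A^-4 * (15 + 13*d^2) = 13 + 41*A^-4 + 13*A^-8
  A^-6 * (8*d) = -8*A^-4 - 8*A^-8
  A^-8 * (d^2) = A^-4 + 2*A^-8 + A^-12
Summing the groups: <K> = -A^8 + A^-4 + A^-12
Normalise by the writhe: (-A^3)^(-w) = (-A^3)^(8) = A^24, so f(A) = A^24 * <K> = -A^32 + A^20 + A^12.
Substitute A = t^(-1/4), i.e. A^e → t^(-e/4): V(t) = t^-3 + t^-5 - t^-8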